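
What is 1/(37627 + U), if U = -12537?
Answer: 1/25090 ≈ 3.9857e-5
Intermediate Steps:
1/(37627 + U) = 1/(37627 - 12537) = 1/25090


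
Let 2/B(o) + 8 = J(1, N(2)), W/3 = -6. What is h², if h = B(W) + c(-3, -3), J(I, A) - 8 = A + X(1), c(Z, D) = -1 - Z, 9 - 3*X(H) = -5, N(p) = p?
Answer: 529/100 ≈ 5.2900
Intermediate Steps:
X(H) = 14/3 (X(H) = 3 - ⅓*(-5) = 3 + 5/3 = 14/3)
W = -18 (W = 3*(-6) = -18)
J(I, A) = 38/3 + A (J(I, A) = 8 + (A + 14/3) = 8 + (14/3 + A) = 38/3 + A)
B(o) = 3/10 (B(o) = 2/(-8 + (38/3 + 2)) = 2/(-8 + 44/3) = 2/(20/3) = 2*(3/20) = 3/10)
h = 23/10 (h = 3/10 + (-1 - 1*(-3)) = 3/10 + (-1 + 3) = 3/10 + 2 = 23/10 ≈ 2.3000)
h² = (23/10)² = 529/100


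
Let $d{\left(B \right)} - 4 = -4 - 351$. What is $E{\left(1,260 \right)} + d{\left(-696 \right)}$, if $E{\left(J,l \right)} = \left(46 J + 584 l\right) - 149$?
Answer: $151386$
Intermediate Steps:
$d{\left(B \right)} = -351$ ($d{\left(B \right)} = 4 - 355 = -351$)
$E{\left(J,l \right)} = -149 + 46 J + 584 l$
$E{\left(1,260 \right)} + d{\left(-696 \right)} = \left(-149 + 46 \cdot 1 + 584 \cdot 260\right) - 351 = \left(-149 + 46 + 151840\right) - 351 = 151737 - 351 = 151386$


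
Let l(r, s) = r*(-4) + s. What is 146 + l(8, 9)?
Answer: 123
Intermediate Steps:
l(r, s) = s - 4*r (l(r, s) = -4*r + s = s - 4*r)
146 + l(8, 9) = 146 + (9 - 4*8) = 146 + (9 - 32) = 146 - 23 = 123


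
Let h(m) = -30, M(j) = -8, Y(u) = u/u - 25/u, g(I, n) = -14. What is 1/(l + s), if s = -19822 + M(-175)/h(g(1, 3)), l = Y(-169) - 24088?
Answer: -2535/111308264 ≈ -2.2775e-5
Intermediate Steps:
Y(u) = 1 - 25/u
l = -4070678/169 (l = (-25 - 169)/(-169) - 24088 = -1/169*(-194) - 24088 = 194/169 - 24088 = -4070678/169 ≈ -24087.)
s = -297326/15 (s = -19822 - 8/(-30) = -19822 - 8*(-1/30) = -19822 + 4/15 = -297326/15 ≈ -19822.)
1/(l + s) = 1/(-4070678/169 - 297326/15) = 1/(-111308264/2535) = -2535/111308264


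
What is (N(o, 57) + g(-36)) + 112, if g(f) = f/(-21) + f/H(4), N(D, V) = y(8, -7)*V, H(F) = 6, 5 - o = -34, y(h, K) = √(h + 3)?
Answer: 754/7 + 57*√11 ≈ 296.76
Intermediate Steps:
y(h, K) = √(3 + h)
o = 39 (o = 5 - 1*(-34) = 5 + 34 = 39)
N(D, V) = V*√11 (N(D, V) = √(3 + 8)*V = √11*V = V*√11)
g(f) = 5*f/42 (g(f) = f/(-21) + f/6 = f*(-1/21) + f*(⅙) = -f/21 + f/6 = 5*f/42)
(N(o, 57) + g(-36)) + 112 = (57*√11 + (5/42)*(-36)) + 112 = (57*√11 - 30/7) + 112 = (-30/7 + 57*√11) + 112 = 754/7 + 57*√11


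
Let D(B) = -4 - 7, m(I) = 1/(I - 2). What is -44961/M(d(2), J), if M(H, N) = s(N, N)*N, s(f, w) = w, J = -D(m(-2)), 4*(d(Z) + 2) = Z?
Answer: -44961/121 ≈ -371.58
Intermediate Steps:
m(I) = 1/(-2 + I)
D(B) = -11
d(Z) = -2 + Z/4
J = 11 (J = -1*(-11) = 11)
M(H, N) = N² (M(H, N) = N*N = N²)
-44961/M(d(2), J) = -44961/(11²) = -44961/121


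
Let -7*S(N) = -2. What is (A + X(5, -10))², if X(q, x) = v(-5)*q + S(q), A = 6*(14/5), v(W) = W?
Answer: 76729/1225 ≈ 62.636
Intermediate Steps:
S(N) = 2/7 (S(N) = -⅐*(-2) = 2/7)
A = 84/5 (A = 6*(14*(⅕)) = 6*(14/5) = 84/5 ≈ 16.800)
X(q, x) = 2/7 - 5*q (X(q, x) = -5*q + 2/7 = 2/7 - 5*q)
(A + X(5, -10))² = (84/5 + (2/7 - 5*5))² = (84/5 + (2/7 - 25))² = (84/5 - 173/7)² = (-277/35)² = 76729/1225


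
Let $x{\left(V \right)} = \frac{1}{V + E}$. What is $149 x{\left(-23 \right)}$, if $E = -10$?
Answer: $- \frac{149}{33} \approx -4.5152$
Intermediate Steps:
$x{\left(V \right)} = \frac{1}{-10 + V}$ ($x{\left(V \right)} = \frac{1}{V - 10} = \frac{1}{-10 + V}$)
$149 x{\left(-23 \right)} = \frac{149}{-10 - 23} = \frac{149}{-33} = 149 \left(- \frac{1}{33}\right) = - \frac{149}{33}$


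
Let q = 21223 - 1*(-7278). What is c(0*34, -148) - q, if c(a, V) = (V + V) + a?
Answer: -28797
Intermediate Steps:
c(a, V) = a + 2*V (c(a, V) = 2*V + a = a + 2*V)
q = 28501 (q = 21223 + 7278 = 28501)
c(0*34, -148) - q = (0*34 + 2*(-148)) - 1*28501 = (0 - 296) - 28501 = -296 - 28501 = -28797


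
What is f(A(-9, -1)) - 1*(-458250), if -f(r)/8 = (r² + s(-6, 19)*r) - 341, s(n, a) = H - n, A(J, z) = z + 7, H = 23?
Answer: 459298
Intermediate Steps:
A(J, z) = 7 + z
s(n, a) = 23 - n
f(r) = 2728 - 232*r - 8*r² (f(r) = -8*((r² + (23 - 1*(-6))*r) - 341) = -8*((r² + (23 + 6)*r) - 341) = -8*((r² + 29*r) - 341) = -8*(-341 + r² + 29*r) = 2728 - 232*r - 8*r²)
f(A(-9, -1)) - 1*(-458250) = (2728 - 232*(7 - 1) - 8*(7 - 1)²) - 1*(-458250) = (2728 - 232*6 - 8*6²) + 458250 = (2728 - 1392 - 8*36) + 458250 = (2728 - 1392 - 288) + 458250 = 1048 + 458250 = 459298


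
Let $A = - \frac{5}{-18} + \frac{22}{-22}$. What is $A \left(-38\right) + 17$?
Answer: $\frac{400}{9} \approx 44.444$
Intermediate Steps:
$A = - \frac{13}{18}$ ($A = \left(-5\right) \left(- \frac{1}{18}\right) + 22 \left(- \frac{1}{22}\right) = \frac{5}{18} - 1 = - \frac{13}{18} \approx -0.72222$)
$A \left(-38\right) + 17 = \left(- \frac{13}{18}\right) \left(-38\right) + 17 = \frac{247}{9} + 17 = \frac{400}{9}$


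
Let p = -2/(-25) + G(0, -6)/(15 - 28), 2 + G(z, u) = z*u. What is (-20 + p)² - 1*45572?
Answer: -4772274724/105625 ≈ -45181.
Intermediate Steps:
G(z, u) = -2 + u*z (G(z, u) = -2 + z*u = -2 + u*z)
p = 76/325 (p = -2/(-25) + (-2 - 6*0)/(15 - 28) = -2*(-1/25) + (-2 + 0)/(-13) = 2/25 - 2*(-1/13) = 2/25 + 2/13 = 76/325 ≈ 0.23385)
(-20 + p)² - 1*45572 = (-20 + 76/325)² - 1*45572 = (-6424/325)² - 45572 = 41267776/105625 - 45572 = -4772274724/105625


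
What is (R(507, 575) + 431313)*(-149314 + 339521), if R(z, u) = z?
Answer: 82135186740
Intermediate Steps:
(R(507, 575) + 431313)*(-149314 + 339521) = (507 + 431313)*(-149314 + 339521) = 431820*190207 = 82135186740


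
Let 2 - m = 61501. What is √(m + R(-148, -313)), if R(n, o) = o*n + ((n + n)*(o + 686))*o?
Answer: √34542529 ≈ 5877.3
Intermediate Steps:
m = -61499 (m = 2 - 1*61501 = 2 - 61501 = -61499)
R(n, o) = n*o + 2*n*o*(686 + o) (R(n, o) = n*o + ((2*n)*(686 + o))*o = n*o + (2*n*(686 + o))*o = n*o + 2*n*o*(686 + o))
√(m + R(-148, -313)) = √(-61499 - 148*(-313)*(1373 + 2*(-313))) = √(-61499 - 148*(-313)*(1373 - 626)) = √(-61499 - 148*(-313)*747) = √(-61499 + 34604028) = √34542529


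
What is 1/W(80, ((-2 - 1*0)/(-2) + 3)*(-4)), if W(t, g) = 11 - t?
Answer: -1/69 ≈ -0.014493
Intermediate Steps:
1/W(80, ((-2 - 1*0)/(-2) + 3)*(-4)) = 1/(11 - 1*80) = 1/(11 - 80) = 1/(-69) = -1/69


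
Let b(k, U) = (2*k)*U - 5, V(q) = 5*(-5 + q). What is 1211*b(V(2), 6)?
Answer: -224035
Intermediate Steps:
V(q) = -25 + 5*q
b(k, U) = -5 + 2*U*k (b(k, U) = 2*U*k - 5 = -5 + 2*U*k)
1211*b(V(2), 6) = 1211*(-5 + 2*6*(-25 + 5*2)) = 1211*(-5 + 2*6*(-25 + 10)) = 1211*(-5 + 2*6*(-15)) = 1211*(-5 - 180) = 1211*(-185) = -224035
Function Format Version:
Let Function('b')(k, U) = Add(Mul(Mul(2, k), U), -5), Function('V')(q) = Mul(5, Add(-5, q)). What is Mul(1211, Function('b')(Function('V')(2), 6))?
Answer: -224035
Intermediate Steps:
Function('V')(q) = Add(-25, Mul(5, q))
Function('b')(k, U) = Add(-5, Mul(2, U, k)) (Function('b')(k, U) = Add(Mul(2, U, k), -5) = Add(-5, Mul(2, U, k)))
Mul(1211, Function('b')(Function('V')(2), 6)) = Mul(1211, Add(-5, Mul(2, 6, Add(-25, Mul(5, 2))))) = Mul(1211, Add(-5, Mul(2, 6, Add(-25, 10)))) = Mul(1211, Add(-5, Mul(2, 6, -15))) = Mul(1211, Add(-5, -180)) = Mul(1211, -185) = -224035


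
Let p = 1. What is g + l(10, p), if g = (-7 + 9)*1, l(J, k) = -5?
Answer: -3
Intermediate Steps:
g = 2 (g = 2*1 = 2)
g + l(10, p) = 2 - 5 = -3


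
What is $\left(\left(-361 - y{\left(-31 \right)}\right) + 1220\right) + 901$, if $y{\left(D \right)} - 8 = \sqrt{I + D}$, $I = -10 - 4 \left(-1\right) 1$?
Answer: $1752 - i \sqrt{37} \approx 1752.0 - 6.0828 i$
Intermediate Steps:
$I = -6$ ($I = -10 - \left(-4\right) 1 = -10 - -4 = -10 + 4 = -6$)
$y{\left(D \right)} = 8 + \sqrt{-6 + D}$
$\left(\left(-361 - y{\left(-31 \right)}\right) + 1220\right) + 901 = \left(\left(-361 - \left(8 + \sqrt{-6 - 31}\right)\right) + 1220\right) + 901 = \left(\left(-361 - \left(8 + \sqrt{-37}\right)\right) + 1220\right) + 901 = \left(\left(-361 - \left(8 + i \sqrt{37}\right)\right) + 1220\right) + 901 = \left(\left(-369 - i \sqrt{37}\right) + 1220\right) + 901 = \left(851 - i \sqrt{37}\right) + 901 = 1752 - i \sqrt{37}$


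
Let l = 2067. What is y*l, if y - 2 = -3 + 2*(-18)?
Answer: -76479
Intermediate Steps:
y = -37 (y = 2 + (-3 + 2*(-18)) = 2 + (-3 - 36) = 2 - 39 = -37)
y*l = -37*2067 = -76479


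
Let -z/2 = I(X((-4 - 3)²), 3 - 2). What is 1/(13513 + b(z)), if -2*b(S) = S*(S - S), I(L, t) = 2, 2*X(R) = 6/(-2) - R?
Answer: 1/13513 ≈ 7.4003e-5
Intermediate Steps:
X(R) = -3/2 - R/2 (X(R) = (6/(-2) - R)/2 = (6*(-½) - R)/2 = (-3 - R)/2 = -3/2 - R/2)
z = -4 (z = -2*2 = -4)
b(S) = 0 (b(S) = -S*(S - S)/2 = -S*0/2 = -½*0 = 0)
1/(13513 + b(z)) = 1/(13513 + 0) = 1/13513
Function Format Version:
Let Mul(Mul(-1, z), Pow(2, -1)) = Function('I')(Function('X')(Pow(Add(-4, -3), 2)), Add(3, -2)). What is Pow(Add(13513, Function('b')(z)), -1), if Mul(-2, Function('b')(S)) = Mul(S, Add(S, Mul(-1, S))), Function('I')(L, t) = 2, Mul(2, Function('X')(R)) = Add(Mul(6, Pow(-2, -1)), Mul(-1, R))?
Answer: Rational(1, 13513) ≈ 7.4003e-5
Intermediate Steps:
Function('X')(R) = Add(Rational(-3, 2), Mul(Rational(-1, 2), R)) (Function('X')(R) = Mul(Rational(1, 2), Add(Mul(6, Pow(-2, -1)), Mul(-1, R))) = Mul(Rational(1, 2), Add(Mul(6, Rational(-1, 2)), Mul(-1, R))) = Mul(Rational(1, 2), Add(-3, Mul(-1, R))) = Add(Rational(-3, 2), Mul(Rational(-1, 2), R)))
z = -4 (z = Mul(-2, 2) = -4)
Function('b')(S) = 0 (Function('b')(S) = Mul(Rational(-1, 2), Mul(S, Add(S, Mul(-1, S)))) = Mul(Rational(-1, 2), Mul(S, 0)) = Mul(Rational(-1, 2), 0) = 0)
Pow(Add(13513, Function('b')(z)), -1) = Pow(Add(13513, 0), -1) = Pow(13513, -1) = Rational(1, 13513)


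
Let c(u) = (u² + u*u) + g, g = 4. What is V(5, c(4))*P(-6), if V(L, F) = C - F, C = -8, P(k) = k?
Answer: 264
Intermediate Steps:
c(u) = 4 + 2*u² (c(u) = (u² + u*u) + 4 = (u² + u²) + 4 = 2*u² + 4 = 4 + 2*u²)
V(L, F) = -8 - F
V(5, c(4))*P(-6) = (-8 - (4 + 2*4²))*(-6) = (-8 - (4 + 2*16))*(-6) = (-8 - (4 + 32))*(-6) = (-8 - 1*36)*(-6) = (-8 - 36)*(-6) = -44*(-6) = 264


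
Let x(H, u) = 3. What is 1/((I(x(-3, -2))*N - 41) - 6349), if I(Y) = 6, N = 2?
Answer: -1/6378 ≈ -0.00015679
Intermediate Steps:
1/((I(x(-3, -2))*N - 41) - 6349) = 1/((6*2 - 41) - 6349) = 1/((12 - 41) - 6349) = 1/(-29 - 6349) = 1/(-6378) = -1/6378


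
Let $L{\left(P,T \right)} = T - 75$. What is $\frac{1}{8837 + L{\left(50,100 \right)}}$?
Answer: $\frac{1}{8862} \approx 0.00011284$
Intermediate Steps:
$L{\left(P,T \right)} = -75 + T$
$\frac{1}{8837 + L{\left(50,100 \right)}} = \frac{1}{8837 + \left(-75 + 100\right)} = \frac{1}{8837 + 25} = \frac{1}{8862}$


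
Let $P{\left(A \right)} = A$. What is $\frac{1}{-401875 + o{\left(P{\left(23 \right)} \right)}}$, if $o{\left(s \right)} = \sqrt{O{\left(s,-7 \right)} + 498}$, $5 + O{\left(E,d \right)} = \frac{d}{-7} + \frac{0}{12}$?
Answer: $- \frac{401875}{161503515131} - \frac{\sqrt{494}}{161503515131} \approx -2.4885 \cdot 10^{-6}$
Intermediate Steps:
$O{\left(E,d \right)} = -5 - \frac{d}{7}$ ($O{\left(E,d \right)} = -5 + \left(\frac{d}{-7} + \frac{0}{12}\right) = -5 + \left(d \left(- \frac{1}{7}\right) + 0 \cdot \frac{1}{12}\right) = -5 + \left(- \frac{d}{7} + 0\right) = -5 - \frac{d}{7}$)
$o{\left(s \right)} = \sqrt{494}$ ($o{\left(s \right)} = \sqrt{\left(-5 - -1\right) + 498} = \sqrt{\left(-5 + 1\right) + 498} = \sqrt{-4 + 498} = \sqrt{494}$)
$\frac{1}{-401875 + o{\left(P{\left(23 \right)} \right)}} = \frac{1}{-401875 + \sqrt{494}}$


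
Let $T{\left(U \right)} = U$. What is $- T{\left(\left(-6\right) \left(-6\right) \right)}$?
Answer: $-36$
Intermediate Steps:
$- T{\left(\left(-6\right) \left(-6\right) \right)} = - \left(-6\right) \left(-6\right) = \left(-1\right) 36 = -36$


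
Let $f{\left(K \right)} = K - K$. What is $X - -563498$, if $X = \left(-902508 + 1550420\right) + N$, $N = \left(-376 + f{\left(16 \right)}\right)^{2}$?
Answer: $1352786$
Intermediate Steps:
$f{\left(K \right)} = 0$
$N = 141376$ ($N = \left(-376 + 0\right)^{2} = \left(-376\right)^{2} = 141376$)
$X = 789288$ ($X = \left(-902508 + 1550420\right) + 141376 = 647912 + 141376 = 789288$)
$X - -563498 = 789288 - -563498 = 789288 + \left(-1377511 + 1941009\right) = 789288 + 563498 = 1352786$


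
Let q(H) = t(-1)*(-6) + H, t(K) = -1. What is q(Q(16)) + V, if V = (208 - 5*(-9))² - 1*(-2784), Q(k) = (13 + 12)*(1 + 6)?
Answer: 66974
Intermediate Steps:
Q(k) = 175 (Q(k) = 25*7 = 175)
q(H) = 6 + H (q(H) = -1*(-6) + H = 6 + H)
V = 66793 (V = (208 + 45)² + 2784 = 253² + 2784 = 64009 + 2784 = 66793)
q(Q(16)) + V = (6 + 175) + 66793 = 181 + 66793 = 66974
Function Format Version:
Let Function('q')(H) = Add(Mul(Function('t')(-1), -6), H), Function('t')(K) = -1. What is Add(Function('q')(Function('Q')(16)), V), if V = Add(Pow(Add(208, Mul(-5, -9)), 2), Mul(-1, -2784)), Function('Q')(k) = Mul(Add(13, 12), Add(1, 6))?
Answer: 66974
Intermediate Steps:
Function('Q')(k) = 175 (Function('Q')(k) = Mul(25, 7) = 175)
Function('q')(H) = Add(6, H) (Function('q')(H) = Add(Mul(-1, -6), H) = Add(6, H))
V = 66793 (V = Add(Pow(Add(208, 45), 2), 2784) = Add(Pow(253, 2), 2784) = Add(64009, 2784) = 66793)
Add(Function('q')(Function('Q')(16)), V) = Add(Add(6, 175), 66793) = Add(181, 66793) = 66974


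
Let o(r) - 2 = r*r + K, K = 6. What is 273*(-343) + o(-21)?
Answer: -93190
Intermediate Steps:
o(r) = 8 + r**2 (o(r) = 2 + (r*r + 6) = 2 + (r**2 + 6) = 2 + (6 + r**2) = 8 + r**2)
273*(-343) + o(-21) = 273*(-343) + (8 + (-21)**2) = -93639 + (8 + 441) = -93639 + 449 = -93190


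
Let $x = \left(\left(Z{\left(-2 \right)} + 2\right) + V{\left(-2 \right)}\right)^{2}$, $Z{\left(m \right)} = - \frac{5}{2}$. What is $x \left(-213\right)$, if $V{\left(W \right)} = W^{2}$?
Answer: $- \frac{10437}{4} \approx -2609.3$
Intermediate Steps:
$Z{\left(m \right)} = - \frac{5}{2}$ ($Z{\left(m \right)} = \left(-5\right) \frac{1}{2} = - \frac{5}{2}$)
$x = \frac{49}{4}$ ($x = \left(\left(- \frac{5}{2} + 2\right) + \left(-2\right)^{2}\right)^{2} = \left(- \frac{1}{2} + 4\right)^{2} = \left(\frac{7}{2}\right)^{2} = \frac{49}{4} \approx 12.25$)
$x \left(-213\right) = \frac{49}{4} \left(-213\right) = - \frac{10437}{4}$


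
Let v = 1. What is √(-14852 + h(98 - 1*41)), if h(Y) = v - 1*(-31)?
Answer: 2*I*√3705 ≈ 121.74*I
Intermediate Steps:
h(Y) = 32 (h(Y) = 1 - 1*(-31) = 1 + 31 = 32)
√(-14852 + h(98 - 1*41)) = √(-14852 + 32) = √(-14820) = 2*I*√3705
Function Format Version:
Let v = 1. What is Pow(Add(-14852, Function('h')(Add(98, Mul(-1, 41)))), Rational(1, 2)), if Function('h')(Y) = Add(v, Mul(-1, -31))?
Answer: Mul(2, I, Pow(3705, Rational(1, 2))) ≈ Mul(121.74, I)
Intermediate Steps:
Function('h')(Y) = 32 (Function('h')(Y) = Add(1, Mul(-1, -31)) = Add(1, 31) = 32)
Pow(Add(-14852, Function('h')(Add(98, Mul(-1, 41)))), Rational(1, 2)) = Pow(Add(-14852, 32), Rational(1, 2)) = Pow(-14820, Rational(1, 2)) = Mul(2, I, Pow(3705, Rational(1, 2)))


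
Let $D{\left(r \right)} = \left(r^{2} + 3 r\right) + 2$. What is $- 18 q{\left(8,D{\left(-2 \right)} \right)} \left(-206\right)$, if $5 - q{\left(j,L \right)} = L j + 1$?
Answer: $14832$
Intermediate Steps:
$D{\left(r \right)} = 2 + r^{2} + 3 r$
$q{\left(j,L \right)} = 4 - L j$ ($q{\left(j,L \right)} = 5 - \left(L j + 1\right) = 5 - \left(1 + L j\right) = 4 - L j$)
$- 18 q{\left(8,D{\left(-2 \right)} \right)} \left(-206\right) = - 18 \left(4 - \left(2 + \left(-2\right)^{2} + 3 \left(-2\right)\right) 8\right) \left(-206\right) = - 18 \left(4 - \left(2 + 4 - 6\right) 8\right) \left(-206\right) = - 18 \left(4 - 0 \cdot 8\right) \left(-206\right) = - 18 \left(4 + 0\right) \left(-206\right) = \left(-18\right) 4 \left(-206\right) = \left(-72\right) \left(-206\right) = 14832$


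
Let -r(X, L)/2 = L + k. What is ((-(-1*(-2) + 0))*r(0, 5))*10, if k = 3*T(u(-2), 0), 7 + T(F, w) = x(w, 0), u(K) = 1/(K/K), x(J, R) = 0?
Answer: -640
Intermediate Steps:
u(K) = 1 (u(K) = 1/1 = 1)
T(F, w) = -7 (T(F, w) = -7 + 0 = -7)
k = -21 (k = 3*(-7) = -21)
r(X, L) = 42 - 2*L (r(X, L) = -2*(L - 21) = -2*(-21 + L) = 42 - 2*L)
((-(-1*(-2) + 0))*r(0, 5))*10 = ((-(-1*(-2) + 0))*(42 - 2*5))*10 = ((-(2 + 0))*(42 - 10))*10 = (-1*2*32)*10 = -2*32*10 = -64*10 = -640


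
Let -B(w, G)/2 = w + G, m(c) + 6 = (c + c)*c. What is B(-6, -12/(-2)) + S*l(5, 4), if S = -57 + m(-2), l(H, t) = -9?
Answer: 495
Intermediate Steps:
m(c) = -6 + 2*c² (m(c) = -6 + (c + c)*c = -6 + (2*c)*c = -6 + 2*c²)
S = -55 (S = -57 + (-6 + 2*(-2)²) = -57 + (-6 + 2*4) = -57 + (-6 + 8) = -57 + 2 = -55)
B(w, G) = -2*G - 2*w (B(w, G) = -2*(w + G) = -2*(G + w) = -2*G - 2*w)
B(-6, -12/(-2)) + S*l(5, 4) = (-(-24)/(-2) - 2*(-6)) - 55*(-9) = (-(-24)*(-1)/2 + 12) + 495 = (-2*6 + 12) + 495 = (-12 + 12) + 495 = 0 + 495 = 495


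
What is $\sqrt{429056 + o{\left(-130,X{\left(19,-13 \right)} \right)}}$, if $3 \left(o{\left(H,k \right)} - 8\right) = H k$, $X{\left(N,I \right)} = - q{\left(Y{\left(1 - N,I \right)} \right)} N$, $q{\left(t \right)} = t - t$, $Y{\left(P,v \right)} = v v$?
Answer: $2 \sqrt{107266} \approx 655.03$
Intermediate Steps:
$Y{\left(P,v \right)} = v^{2}$
$q{\left(t \right)} = 0$
$X{\left(N,I \right)} = 0$ ($X{\left(N,I \right)} = - 0 N = \left(-1\right) 0 = 0$)
$o{\left(H,k \right)} = 8 + \frac{H k}{3}$
$\sqrt{429056 + o{\left(-130,X{\left(19,-13 \right)} \right)}} = \sqrt{429056 + \left(8 + \frac{1}{3} \left(-130\right) 0\right)} = \sqrt{429056 + \left(8 + 0\right)} = \sqrt{429056 + 8} = \sqrt{429064} = 2 \sqrt{107266}$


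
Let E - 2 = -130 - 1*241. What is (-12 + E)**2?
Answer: 145161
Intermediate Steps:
E = -369 (E = 2 + (-130 - 1*241) = 2 + (-130 - 241) = 2 - 371 = -369)
(-12 + E)**2 = (-12 - 369)**2 = (-381)**2 = 145161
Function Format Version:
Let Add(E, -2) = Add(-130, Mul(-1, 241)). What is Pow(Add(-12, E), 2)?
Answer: 145161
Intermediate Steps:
E = -369 (E = Add(2, Add(-130, Mul(-1, 241))) = Add(2, Add(-130, -241)) = Add(2, -371) = -369)
Pow(Add(-12, E), 2) = Pow(Add(-12, -369), 2) = Pow(-381, 2) = 145161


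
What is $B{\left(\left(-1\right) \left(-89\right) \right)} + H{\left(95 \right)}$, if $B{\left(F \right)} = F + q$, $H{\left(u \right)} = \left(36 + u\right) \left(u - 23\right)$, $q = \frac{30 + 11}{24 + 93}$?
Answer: $\frac{1113998}{117} \approx 9521.3$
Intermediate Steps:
$q = \frac{41}{117} \approx 0.35043$
$H{\left(u \right)} = \left(-23 + u\right) \left(36 + u\right)$ ($H{\left(u \right)} = \left(36 + u\right) \left(-23 + u\right) = \left(-23 + u\right) \left(36 + u\right)$)
$B{\left(F \right)} = \frac{41}{117} + F$ ($B{\left(F \right)} = F + \frac{41}{117} = \frac{41}{117} + F$)
$B{\left(\left(-1\right) \left(-89\right) \right)} + H{\left(95 \right)} = \left(\frac{41}{117} - -89\right) + \left(-828 + 95^{2} + 13 \cdot 95\right) = \left(\frac{41}{117} + 89\right) + \left(-828 + 9025 + 1235\right) = \frac{10454}{117} + 9432 = \frac{1113998}{117}$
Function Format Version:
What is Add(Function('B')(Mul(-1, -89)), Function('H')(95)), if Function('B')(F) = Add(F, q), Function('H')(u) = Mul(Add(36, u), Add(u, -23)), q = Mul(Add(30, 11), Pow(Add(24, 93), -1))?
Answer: Rational(1113998, 117) ≈ 9521.3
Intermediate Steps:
q = Rational(41, 117) (q = Mul(41, Pow(117, -1)) = Mul(41, Rational(1, 117)) = Rational(41, 117) ≈ 0.35043)
Function('H')(u) = Mul(Add(-23, u), Add(36, u)) (Function('H')(u) = Mul(Add(36, u), Add(-23, u)) = Mul(Add(-23, u), Add(36, u)))
Function('B')(F) = Add(Rational(41, 117), F) (Function('B')(F) = Add(F, Rational(41, 117)) = Add(Rational(41, 117), F))
Add(Function('B')(Mul(-1, -89)), Function('H')(95)) = Add(Add(Rational(41, 117), Mul(-1, -89)), Add(-828, Pow(95, 2), Mul(13, 95))) = Add(Add(Rational(41, 117), 89), Add(-828, 9025, 1235)) = Add(Rational(10454, 117), 9432) = Rational(1113998, 117)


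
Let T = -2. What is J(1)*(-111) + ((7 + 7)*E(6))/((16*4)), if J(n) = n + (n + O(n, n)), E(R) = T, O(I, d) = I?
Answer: -5335/16 ≈ -333.44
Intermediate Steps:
E(R) = -2
J(n) = 3*n (J(n) = n + (n + n) = n + 2*n = 3*n)
J(1)*(-111) + ((7 + 7)*E(6))/((16*4)) = (3*1)*(-111) + ((7 + 7)*(-2))/((16*4)) = 3*(-111) + (14*(-2))/64 = -333 - 28*1/64 = -333 - 7/16 = -5335/16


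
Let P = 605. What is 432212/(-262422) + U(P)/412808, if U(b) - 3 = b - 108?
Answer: -22286170037/13541237622 ≈ -1.6458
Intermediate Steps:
U(b) = -105 + b (U(b) = 3 + (b - 108) = 3 + (-108 + b) = -105 + b)
432212/(-262422) + U(P)/412808 = 432212/(-262422) + (-105 + 605)/412808 = 432212*(-1/262422) + 500*(1/412808) = -216106/131211 + 125/103202 = -22286170037/13541237622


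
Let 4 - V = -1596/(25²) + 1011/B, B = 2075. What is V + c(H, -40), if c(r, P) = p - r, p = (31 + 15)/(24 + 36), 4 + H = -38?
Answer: 15199283/311250 ≈ 48.833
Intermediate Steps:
H = -42 (H = -4 - 38 = -42)
p = 23/30 (p = 46/60 = 46*(1/60) = 23/30 ≈ 0.76667)
c(r, P) = 23/30 - r
V = 314693/51875 (V = 4 - (-1596/(25²) + 1011/2075) = 4 - (-1596/625 + 1011*(1/2075)) = 4 - (-1596*1/625 + 1011/2075) = 4 - (-1596/625 + 1011/2075) = 4 - 1*(-107193/51875) = 4 + 107193/51875 = 314693/51875 ≈ 6.0664)
V + c(H, -40) = 314693/51875 + (23/30 - 1*(-42)) = 314693/51875 + (23/30 + 42) = 314693/51875 + 1283/30 = 15199283/311250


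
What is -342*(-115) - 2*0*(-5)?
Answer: 39330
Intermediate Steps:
-342*(-115) - 2*0*(-5) = 39330 - 0*(-5) = 39330 - 1*0 = 39330 + 0 = 39330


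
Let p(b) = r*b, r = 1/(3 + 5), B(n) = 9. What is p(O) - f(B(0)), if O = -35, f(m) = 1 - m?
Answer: 29/8 ≈ 3.6250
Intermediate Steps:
r = ⅛ (r = 1/8 = ⅛ ≈ 0.12500)
p(b) = b/8
p(O) - f(B(0)) = (⅛)*(-35) - (1 - 1*9) = -35/8 - (1 - 9) = -35/8 - 1*(-8) = -35/8 + 8 = 29/8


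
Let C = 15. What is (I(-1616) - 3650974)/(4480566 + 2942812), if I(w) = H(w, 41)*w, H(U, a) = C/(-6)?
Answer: -1823467/3711689 ≈ -0.49128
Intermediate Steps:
H(U, a) = -5/2 (H(U, a) = 15/(-6) = 15*(-⅙) = -5/2)
I(w) = -5*w/2
(I(-1616) - 3650974)/(4480566 + 2942812) = (-5/2*(-1616) - 3650974)/(4480566 + 2942812) = (4040 - 3650974)/7423378 = -3646934*1/7423378 = -1823467/3711689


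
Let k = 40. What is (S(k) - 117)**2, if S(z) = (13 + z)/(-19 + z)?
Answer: 5779216/441 ≈ 13105.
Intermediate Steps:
S(z) = (13 + z)/(-19 + z)
(S(k) - 117)**2 = ((13 + 40)/(-19 + 40) - 117)**2 = (53/21 - 117)**2 = (-2404/21)**2 = 5779216/441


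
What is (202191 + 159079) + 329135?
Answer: 690405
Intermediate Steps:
(202191 + 159079) + 329135 = 361270 + 329135 = 690405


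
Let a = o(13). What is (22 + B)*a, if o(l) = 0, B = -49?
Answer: 0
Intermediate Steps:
a = 0
(22 + B)*a = (22 - 49)*0 = -27*0 = 0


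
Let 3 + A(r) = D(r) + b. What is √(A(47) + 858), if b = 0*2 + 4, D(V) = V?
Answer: √906 ≈ 30.100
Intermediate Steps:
b = 4 (b = 0 + 4 = 4)
A(r) = 1 + r (A(r) = -3 + (r + 4) = -3 + (4 + r) = 1 + r)
√(A(47) + 858) = √((1 + 47) + 858) = √(48 + 858) = √906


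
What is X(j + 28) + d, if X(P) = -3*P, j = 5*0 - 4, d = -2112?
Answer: -2184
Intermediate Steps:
j = -4 (j = 0 - 4 = -4)
X(j + 28) + d = -3*(-4 + 28) - 2112 = -3*24 - 2112 = -72 - 2112 = -2184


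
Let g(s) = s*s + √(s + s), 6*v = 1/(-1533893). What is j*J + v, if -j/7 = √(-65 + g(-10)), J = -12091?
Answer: -1/9203358 + 84637*√(35 + 2*I*√5) ≈ 5.0174e+5 + 31925.0*I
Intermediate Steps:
v = -1/9203358 (v = (⅙)/(-1533893) = (⅙)*(-1/1533893) = -1/9203358 ≈ -1.0866e-7)
g(s) = s² + √2*√s (g(s) = s² + √(2*s) = s² + √2*√s)
j = -7*√(35 + 2*I*√5) (j = -7*√(-65 + ((-10)² + √2*√(-10))) = -7*√(-65 + (100 + √2*(I*√10))) = -7*√(-65 + (100 + 2*I*√5)) = -7*√(35 + 2*I*√5) ≈ -41.497 - 2.6404*I)
j*J + v = -7*√(35 + 2*I*√5)*(-12091) - 1/9203358 = 84637*√(35 + 2*I*√5) - 1/9203358 = -1/9203358 + 84637*√(35 + 2*I*√5)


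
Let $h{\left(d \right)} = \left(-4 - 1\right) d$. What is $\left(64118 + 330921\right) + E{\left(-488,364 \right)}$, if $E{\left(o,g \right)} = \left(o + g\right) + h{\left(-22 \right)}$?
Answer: $395025$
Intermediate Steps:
$h{\left(d \right)} = - 5 d$ ($h{\left(d \right)} = \left(-4 - 1\right) d = - 5 d$)
$E{\left(o,g \right)} = 110 + g + o$ ($E{\left(o,g \right)} = \left(o + g\right) - -110 = \left(g + o\right) + 110 = 110 + g + o$)
$\left(64118 + 330921\right) + E{\left(-488,364 \right)} = \left(64118 + 330921\right) + \left(110 + 364 - 488\right) = 395039 - 14 = 395025$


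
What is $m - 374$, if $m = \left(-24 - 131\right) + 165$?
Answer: $-364$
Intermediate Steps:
$m = 10$ ($m = -155 + 165 = 10$)
$m - 374 = 10 - 374 = -364$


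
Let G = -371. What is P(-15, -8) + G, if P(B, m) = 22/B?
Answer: -5587/15 ≈ -372.47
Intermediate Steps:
P(-15, -8) + G = 22/(-15) - 371 = 22*(-1/15) - 371 = -22/15 - 371 = -5587/15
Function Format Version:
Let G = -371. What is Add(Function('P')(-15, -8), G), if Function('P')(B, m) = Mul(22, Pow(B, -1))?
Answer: Rational(-5587, 15) ≈ -372.47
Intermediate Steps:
Add(Function('P')(-15, -8), G) = Add(Mul(22, Pow(-15, -1)), -371) = Add(Mul(22, Rational(-1, 15)), -371) = Add(Rational(-22, 15), -371) = Rational(-5587, 15)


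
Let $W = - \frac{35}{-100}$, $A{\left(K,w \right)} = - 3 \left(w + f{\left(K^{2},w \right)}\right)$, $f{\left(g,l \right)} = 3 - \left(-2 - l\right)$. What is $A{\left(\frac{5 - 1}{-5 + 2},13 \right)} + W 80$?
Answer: $-65$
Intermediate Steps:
$f{\left(g,l \right)} = 5 + l$ ($f{\left(g,l \right)} = 3 + \left(2 + l\right) = 5 + l$)
$A{\left(K,w \right)} = -15 - 6 w$ ($A{\left(K,w \right)} = - 3 \left(w + \left(5 + w\right)\right) = - 3 \left(5 + 2 w\right) = -15 - 6 w$)
$W = \frac{7}{20}$ ($W = \left(-35\right) \left(- \frac{1}{100}\right) = \frac{7}{20} \approx 0.35$)
$A{\left(\frac{5 - 1}{-5 + 2},13 \right)} + W 80 = \left(-15 - 78\right) + \frac{7}{20} \cdot 80 = \left(-15 - 78\right) + 28 = -93 + 28 = -65$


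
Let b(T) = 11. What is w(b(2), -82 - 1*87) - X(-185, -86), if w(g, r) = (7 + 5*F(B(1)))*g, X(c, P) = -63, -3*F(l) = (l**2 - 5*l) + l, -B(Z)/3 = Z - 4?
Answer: -685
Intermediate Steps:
B(Z) = 12 - 3*Z (B(Z) = -3*(Z - 4) = -3*(-4 + Z) = 12 - 3*Z)
F(l) = -l**2/3 + 4*l/3 (F(l) = -((l**2 - 5*l) + l)/3 = -(l**2 - 4*l)/3 = -l**2/3 + 4*l/3)
w(g, r) = -68*g (w(g, r) = (7 + 5*((12 - 3*1)*(4 - (12 - 3*1))/3))*g = (7 + 5*((12 - 3)*(4 - (12 - 3))/3))*g = (7 + 5*((1/3)*9*(4 - 1*9)))*g = (7 + 5*((1/3)*9*(4 - 9)))*g = (7 + 5*((1/3)*9*(-5)))*g = (7 + 5*(-15))*g = (7 - 75)*g = -68*g)
w(b(2), -82 - 1*87) - X(-185, -86) = -68*11 - 1*(-63) = -748 + 63 = -685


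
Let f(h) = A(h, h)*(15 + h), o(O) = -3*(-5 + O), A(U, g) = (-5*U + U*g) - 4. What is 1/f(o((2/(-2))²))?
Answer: 1/2160 ≈ 0.00046296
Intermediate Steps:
A(U, g) = -4 - 5*U + U*g
o(O) = 15 - 3*O
f(h) = (15 + h)*(-4 + h² - 5*h) (f(h) = (-4 - 5*h + h*h)*(15 + h) = (-4 - 5*h + h²)*(15 + h) = (-4 + h² - 5*h)*(15 + h) = (15 + h)*(-4 + h² - 5*h))
1/f(o((2/(-2))²)) = 1/(-(15 + (15 - 3*1²))*(4 - (15 - 3*1²)² + 5*(15 - 3*1²))) = 1/(-(15 + (15 - 3*(-1)²))*(4 - (15 - 3*(-1)²)² + 5*(15 - 3*(-1)²))) = 1/(-(15 + (15 - 3*1))*(4 - (15 - 3*1)² + 5*(15 - 3*1))) = 1/(-(15 + (15 - 3))*(4 - (15 - 3)² + 5*(15 - 3))) = 1/(-(15 + 12)*(4 - 1*12² + 5*12)) = 1/(-1*27*(4 - 1*144 + 60)) = 1/(-1*27*(4 - 144 + 60)) = 1/(-1*27*(-80)) = 1/2160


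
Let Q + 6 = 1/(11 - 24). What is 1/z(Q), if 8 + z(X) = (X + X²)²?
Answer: 28561/26957308 ≈ 0.0010595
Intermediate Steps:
Q = -79/13 (Q = -6 + 1/(11 - 24) = -6 + 1/(-13) = -6 - 1/13 = -79/13 ≈ -6.0769)
z(X) = -8 + (X + X²)²
1/z(Q) = 1/(-8 + (-79/13)²*(1 - 79/13)²) = 1/(-8 + 6241*(-66/13)²/169) = 1/(-8 + (6241/169)*(4356/169)) = 1/(-8 + 27185796/28561) = 1/(26957308/28561) = 28561/26957308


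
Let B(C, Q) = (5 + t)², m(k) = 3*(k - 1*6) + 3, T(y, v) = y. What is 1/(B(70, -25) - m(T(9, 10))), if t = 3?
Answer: 1/52 ≈ 0.019231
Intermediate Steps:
m(k) = -15 + 3*k (m(k) = 3*(k - 6) + 3 = 3*(-6 + k) + 3 = (-18 + 3*k) + 3 = -15 + 3*k)
B(C, Q) = 64 (B(C, Q) = (5 + 3)² = 8² = 64)
1/(B(70, -25) - m(T(9, 10))) = 1/(64 - (-15 + 3*9)) = 1/(64 - (-15 + 27)) = 1/(64 - 1*12) = 1/(64 - 12) = 1/52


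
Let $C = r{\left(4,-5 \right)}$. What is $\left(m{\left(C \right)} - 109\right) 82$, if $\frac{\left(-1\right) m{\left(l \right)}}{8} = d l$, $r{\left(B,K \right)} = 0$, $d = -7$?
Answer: $-8938$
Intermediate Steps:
$C = 0$
$m{\left(l \right)} = 56 l$ ($m{\left(l \right)} = - 8 \left(- 7 l\right) = 56 l$)
$\left(m{\left(C \right)} - 109\right) 82 = \left(56 \cdot 0 - 109\right) 82 = \left(0 - 109\right) 82 = \left(-109\right) 82 = -8938$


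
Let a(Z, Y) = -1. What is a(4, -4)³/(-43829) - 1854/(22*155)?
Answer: -40627778/74728445 ≈ -0.54367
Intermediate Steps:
a(4, -4)³/(-43829) - 1854/(22*155) = (-1)³/(-43829) - 1854/(22*155) = -1*(-1/43829) - 1854/3410 = 1/43829 - 1854*1/3410 = 1/43829 - 927/1705 = -40627778/74728445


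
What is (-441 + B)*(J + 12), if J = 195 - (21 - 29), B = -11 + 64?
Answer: -83420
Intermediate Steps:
B = 53
J = 203 (J = 195 - 1*(-8) = 195 + 8 = 203)
(-441 + B)*(J + 12) = (-441 + 53)*(203 + 12) = -388*215 = -83420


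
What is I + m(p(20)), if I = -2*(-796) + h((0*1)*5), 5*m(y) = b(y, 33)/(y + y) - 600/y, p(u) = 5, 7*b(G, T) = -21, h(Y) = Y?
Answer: 78397/50 ≈ 1567.9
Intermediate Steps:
b(G, T) = -3 (b(G, T) = (⅐)*(-21) = -3)
m(y) = -1203/(10*y) (m(y) = (-3/(y + y) - 600/y)/5 = (-3*1/(2*y) - 600/y)/5 = (-3/(2*y) - 600/y)/5 = (-1203/(2*y))/5 = -1203/(10*y))
I = 1592 (I = -2*(-796) + (0*1)*5 = 1592 + 0*5 = 1592 + 0 = 1592)
I + m(p(20)) = 1592 - 1203/10/5 = 1592 - 1203/10*⅕ = 1592 - 1203/50 = 78397/50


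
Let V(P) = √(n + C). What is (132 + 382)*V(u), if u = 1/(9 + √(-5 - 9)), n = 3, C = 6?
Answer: 1542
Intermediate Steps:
u = 1/(9 + I*√14) (u = 1/(9 + √(-14)) = 1/(9 + I*√14) ≈ 0.094737 - 0.039386*I)
V(P) = 3 (V(P) = √(3 + 6) = √9 = 3)
(132 + 382)*V(u) = (132 + 382)*3 = 514*3 = 1542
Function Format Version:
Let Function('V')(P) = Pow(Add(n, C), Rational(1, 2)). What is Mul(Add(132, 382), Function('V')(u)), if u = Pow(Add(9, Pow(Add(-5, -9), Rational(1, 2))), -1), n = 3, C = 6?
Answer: 1542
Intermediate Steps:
u = Pow(Add(9, Mul(I, Pow(14, Rational(1, 2)))), -1) (u = Pow(Add(9, Pow(-14, Rational(1, 2))), -1) = Pow(Add(9, Mul(I, Pow(14, Rational(1, 2)))), -1) ≈ Add(0.094737, Mul(-0.039386, I)))
Function('V')(P) = 3 (Function('V')(P) = Pow(Add(3, 6), Rational(1, 2)) = Pow(9, Rational(1, 2)) = 3)
Mul(Add(132, 382), Function('V')(u)) = Mul(Add(132, 382), 3) = Mul(514, 3) = 1542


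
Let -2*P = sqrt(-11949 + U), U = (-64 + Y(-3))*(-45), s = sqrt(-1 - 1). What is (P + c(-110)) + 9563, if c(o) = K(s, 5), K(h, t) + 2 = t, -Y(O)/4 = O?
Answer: 9566 - I*sqrt(9609)/2 ≈ 9566.0 - 49.013*I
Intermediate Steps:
s = I*sqrt(2) (s = sqrt(-2) = I*sqrt(2) ≈ 1.4142*I)
Y(O) = -4*O
K(h, t) = -2 + t
c(o) = 3 (c(o) = -2 + 5 = 3)
U = 2340 (U = (-64 - 4*(-3))*(-45) = (-64 + 12)*(-45) = -52*(-45) = 2340)
P = -I*sqrt(9609)/2 (P = -sqrt(-11949 + 2340)/2 = -I*sqrt(9609)/2 ≈ -49.013*I)
(P + c(-110)) + 9563 = (-I*sqrt(9609)/2 + 3) + 9563 = (3 - I*sqrt(9609)/2) + 9563 = 9566 - I*sqrt(9609)/2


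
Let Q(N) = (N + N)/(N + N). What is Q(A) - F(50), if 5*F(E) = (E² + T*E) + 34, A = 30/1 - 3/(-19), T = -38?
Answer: -629/5 ≈ -125.80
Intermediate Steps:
A = 573/19 (A = 30*1 - 3*(-1/19) = 30 + 3/19 = 573/19 ≈ 30.158)
F(E) = 34/5 - 38*E/5 + E²/5 (F(E) = ((E² - 38*E) + 34)/5 = (34 + E² - 38*E)/5 = 34/5 - 38*E/5 + E²/5)
Q(N) = 1 (Q(N) = (2*N)/((2*N)) = (2*N)*(1/(2*N)) = 1)
Q(A) - F(50) = 1 - (34/5 - 38/5*50 + (⅕)*50²) = 1 - (34/5 - 380 + (⅕)*2500) = 1 - (34/5 - 380 + 500) = 1 - 1*634/5 = 1 - 634/5 = -629/5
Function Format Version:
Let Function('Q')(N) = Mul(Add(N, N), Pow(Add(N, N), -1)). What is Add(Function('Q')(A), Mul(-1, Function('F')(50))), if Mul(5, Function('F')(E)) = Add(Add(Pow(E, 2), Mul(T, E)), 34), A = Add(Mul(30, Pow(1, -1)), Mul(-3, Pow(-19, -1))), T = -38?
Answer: Rational(-629, 5) ≈ -125.80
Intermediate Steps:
A = Rational(573, 19) (A = Add(Mul(30, 1), Mul(-3, Rational(-1, 19))) = Add(30, Rational(3, 19)) = Rational(573, 19) ≈ 30.158)
Function('F')(E) = Add(Rational(34, 5), Mul(Rational(-38, 5), E), Mul(Rational(1, 5), Pow(E, 2))) (Function('F')(E) = Mul(Rational(1, 5), Add(Add(Pow(E, 2), Mul(-38, E)), 34)) = Mul(Rational(1, 5), Add(34, Pow(E, 2), Mul(-38, E))) = Add(Rational(34, 5), Mul(Rational(-38, 5), E), Mul(Rational(1, 5), Pow(E, 2))))
Function('Q')(N) = 1 (Function('Q')(N) = Mul(Mul(2, N), Pow(Mul(2, N), -1)) = Mul(Mul(2, N), Mul(Rational(1, 2), Pow(N, -1))) = 1)
Add(Function('Q')(A), Mul(-1, Function('F')(50))) = Add(1, Mul(-1, Add(Rational(34, 5), Mul(Rational(-38, 5), 50), Mul(Rational(1, 5), Pow(50, 2))))) = Add(1, Mul(-1, Add(Rational(34, 5), -380, Mul(Rational(1, 5), 2500)))) = Add(1, Mul(-1, Add(Rational(34, 5), -380, 500))) = Add(1, Mul(-1, Rational(634, 5))) = Add(1, Rational(-634, 5)) = Rational(-629, 5)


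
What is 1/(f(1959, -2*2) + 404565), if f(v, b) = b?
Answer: 1/404561 ≈ 2.4718e-6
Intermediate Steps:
1/(f(1959, -2*2) + 404565) = 1/(-2*2 + 404565) = 1/(-4 + 404565) = 1/404561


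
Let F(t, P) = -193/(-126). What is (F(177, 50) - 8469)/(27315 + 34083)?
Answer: -1066901/7736148 ≈ -0.13791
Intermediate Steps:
F(t, P) = 193/126 (F(t, P) = -193*(-1/126) = 193/126)
(F(177, 50) - 8469)/(27315 + 34083) = (193/126 - 8469)/(27315 + 34083) = -1066901/126/61398 = -1066901/126*1/61398 = -1066901/7736148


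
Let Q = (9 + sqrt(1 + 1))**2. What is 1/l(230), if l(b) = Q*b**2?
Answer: 83/330148900 - 9*sqrt(2)/165074450 ≈ 1.7430e-7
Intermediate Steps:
Q = (9 + sqrt(2))**2 ≈ 108.46
l(b) = b**2*(9 + sqrt(2))**2 (l(b) = (9 + sqrt(2))**2*b**2 = b**2*(9 + sqrt(2))**2)
1/l(230) = 1/(230**2*(9 + sqrt(2))**2) = 1/(52900*(9 + sqrt(2))**2)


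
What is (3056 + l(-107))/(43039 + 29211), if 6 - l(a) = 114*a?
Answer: 1526/7225 ≈ 0.21121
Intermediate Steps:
l(a) = 6 - 114*a
(3056 + l(-107))/(43039 + 29211) = (3056 + (6 - 114*(-107)))/(43039 + 29211) = (3056 + (6 + 12198))/72250 = (3056 + 12204)*(1/72250) = 15260*(1/72250) = 1526/7225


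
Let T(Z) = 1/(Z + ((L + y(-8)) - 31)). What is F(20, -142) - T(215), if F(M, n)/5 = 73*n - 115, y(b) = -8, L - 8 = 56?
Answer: -12577201/240 ≈ -52405.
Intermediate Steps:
L = 64 (L = 8 + 56 = 64)
T(Z) = 1/(25 + Z) (T(Z) = 1/(Z + ((64 - 8) - 31)) = 1/(Z + (56 - 31)) = 1/(Z + 25) = 1/(25 + Z))
F(M, n) = -575 + 365*n (F(M, n) = 5*(73*n - 115) = 5*(-115 + 73*n) = -575 + 365*n)
F(20, -142) - T(215) = (-575 + 365*(-142)) - 1/(25 + 215) = (-575 - 51830) - 1/240 = -52405 - 1*1/240 = -52405 - 1/240 = -12577201/240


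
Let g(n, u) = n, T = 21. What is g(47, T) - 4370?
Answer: -4323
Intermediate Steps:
g(47, T) - 4370 = 47 - 4370 = -4323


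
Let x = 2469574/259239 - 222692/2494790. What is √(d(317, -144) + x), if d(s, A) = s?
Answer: √34135638131069252084972505/323373432405 ≈ 18.068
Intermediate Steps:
x = 3051669034036/323373432405 (x = 2469574*(1/259239) - 222692*1/2494790 = 2469574/259239 - 111346/1247395 = 3051669034036/323373432405 ≈ 9.4370)
√(d(317, -144) + x) = √(317 + 3051669034036/323373432405) = √(105561047106421/323373432405) = √34135638131069252084972505/323373432405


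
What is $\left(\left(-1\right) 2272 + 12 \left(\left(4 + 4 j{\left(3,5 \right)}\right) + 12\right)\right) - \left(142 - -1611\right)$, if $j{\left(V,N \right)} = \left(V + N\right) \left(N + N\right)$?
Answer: $7$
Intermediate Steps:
$j{\left(V,N \right)} = 2 N \left(N + V\right)$ ($j{\left(V,N \right)} = \left(N + V\right) 2 N = 2 N \left(N + V\right)$)
$\left(\left(-1\right) 2272 + 12 \left(\left(4 + 4 j{\left(3,5 \right)}\right) + 12\right)\right) - \left(142 - -1611\right) = \left(\left(-1\right) 2272 + 12 \left(\left(4 + 4 \cdot 2 \cdot 5 \left(5 + 3\right)\right) + 12\right)\right) - \left(142 - -1611\right) = \left(-2272 + 12 \left(\left(4 + 4 \cdot 2 \cdot 5 \cdot 8\right) + 12\right)\right) - 1753 = \left(-2272 + 12 \left(\left(4 + 4 \cdot 80\right) + 12\right)\right) - 1753 = \left(-2272 + 12 \left(\left(4 + 320\right) + 12\right)\right) - 1753 = \left(-2272 + 12 \left(324 + 12\right)\right) - 1753 = \left(-2272 + 12 \cdot 336\right) - 1753 = \left(-2272 + 4032\right) - 1753 = 1760 - 1753 = 7$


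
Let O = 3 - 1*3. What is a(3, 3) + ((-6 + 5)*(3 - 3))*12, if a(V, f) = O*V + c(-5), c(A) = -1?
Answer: -1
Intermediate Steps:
O = 0 (O = 3 - 3 = 0)
a(V, f) = -1 (a(V, f) = 0*V - 1 = 0 - 1 = -1)
a(3, 3) + ((-6 + 5)*(3 - 3))*12 = -1 + ((-6 + 5)*(3 - 3))*12 = -1 - 1*0*12 = -1 + 0*12 = -1 + 0 = -1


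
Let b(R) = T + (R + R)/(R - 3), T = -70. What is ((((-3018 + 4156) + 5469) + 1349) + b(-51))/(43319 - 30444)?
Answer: 70991/115875 ≈ 0.61265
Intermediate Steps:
b(R) = -70 + 2*R/(-3 + R) (b(R) = -70 + (R + R)/(R - 3) = -70 + (2*R)/(-3 + R) = -70 + 2*R/(-3 + R))
((((-3018 + 4156) + 5469) + 1349) + b(-51))/(43319 - 30444) = ((((-3018 + 4156) + 5469) + 1349) + 2*(105 - 34*(-51))/(-3 - 51))/(43319 - 30444) = (((1138 + 5469) + 1349) + 2*(105 + 1734)/(-54))/12875 = ((6607 + 1349) + 2*(-1/54)*1839)*(1/12875) = (7956 - 613/9)*(1/12875) = (70991/9)*(1/12875) = 70991/115875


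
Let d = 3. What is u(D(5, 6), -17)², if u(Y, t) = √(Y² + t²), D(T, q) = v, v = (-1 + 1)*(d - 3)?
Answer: 289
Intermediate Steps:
v = 0 (v = (-1 + 1)*(3 - 3) = 0*0 = 0)
D(T, q) = 0
u(D(5, 6), -17)² = (√(0² + (-17)²))² = (√(0 + 289))² = (√289)² = 17² = 289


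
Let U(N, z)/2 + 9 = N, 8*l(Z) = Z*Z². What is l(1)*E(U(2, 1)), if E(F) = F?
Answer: -7/4 ≈ -1.7500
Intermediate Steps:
l(Z) = Z³/8 (l(Z) = (Z*Z²)/8 = Z³/8)
U(N, z) = -18 + 2*N
l(1)*E(U(2, 1)) = ((⅛)*1³)*(-18 + 2*2) = ((⅛)*1)*(-18 + 4) = (⅛)*(-14) = -7/4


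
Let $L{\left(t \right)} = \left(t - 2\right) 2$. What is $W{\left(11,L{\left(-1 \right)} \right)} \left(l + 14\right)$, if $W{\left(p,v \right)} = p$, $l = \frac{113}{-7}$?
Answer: $- \frac{165}{7} \approx -23.571$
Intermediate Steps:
$l = - \frac{113}{7}$ ($l = 113 \left(- \frac{1}{7}\right) = - \frac{113}{7} \approx -16.143$)
$L{\left(t \right)} = -4 + 2 t$ ($L{\left(t \right)} = \left(-2 + t\right) 2 = -4 + 2 t$)
$W{\left(11,L{\left(-1 \right)} \right)} \left(l + 14\right) = 11 \left(- \frac{113}{7} + 14\right) = 11 \left(- \frac{15}{7}\right) = - \frac{165}{7}$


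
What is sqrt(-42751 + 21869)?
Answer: I*sqrt(20882) ≈ 144.51*I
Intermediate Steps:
sqrt(-42751 + 21869) = sqrt(-20882) = I*sqrt(20882)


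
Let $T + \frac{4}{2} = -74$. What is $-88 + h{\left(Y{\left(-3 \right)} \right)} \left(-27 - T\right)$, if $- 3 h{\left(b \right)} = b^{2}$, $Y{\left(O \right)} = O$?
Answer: $-235$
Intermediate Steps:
$T = -76$ ($T = -2 - 74 = -76$)
$h{\left(b \right)} = - \frac{b^{2}}{3}$
$-88 + h{\left(Y{\left(-3 \right)} \right)} \left(-27 - T\right) = -88 + - \frac{\left(-3\right)^{2}}{3} \left(-27 - -76\right) = -88 + \left(- \frac{1}{3}\right) 9 \left(-27 + 76\right) = -88 - 147 = -235$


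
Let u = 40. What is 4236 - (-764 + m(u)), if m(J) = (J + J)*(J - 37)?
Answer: 4760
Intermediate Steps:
m(J) = 2*J*(-37 + J) (m(J) = (2*J)*(-37 + J) = 2*J*(-37 + J))
4236 - (-764 + m(u)) = 4236 - (-764 + 2*40*(-37 + 40)) = 4236 - (-764 + 2*40*3) = 4236 - (-764 + 240) = 4236 - 1*(-524) = 4236 + 524 = 4760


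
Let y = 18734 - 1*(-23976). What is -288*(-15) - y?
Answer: -38390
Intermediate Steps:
y = 42710 (y = 18734 + 23976 = 42710)
-288*(-15) - y = -288*(-15) - 1*42710 = 4320 - 42710 = -38390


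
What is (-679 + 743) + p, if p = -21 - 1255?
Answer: -1212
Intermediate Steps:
p = -1276
(-679 + 743) + p = (-679 + 743) - 1276 = 64 - 1276 = -1212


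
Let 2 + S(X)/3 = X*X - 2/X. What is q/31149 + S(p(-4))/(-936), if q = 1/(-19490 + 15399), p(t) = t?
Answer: -1231828945/26505556272 ≈ -0.046474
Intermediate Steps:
S(X) = -6 - 6/X + 3*X² (S(X) = -6 + 3*(X*X - 2/X) = -6 + 3*(X² - 2/X) = -6 + (-6/X + 3*X²) = -6 - 6/X + 3*X²)
q = -1/4091 (q = 1/(-4091) = -1/4091 ≈ -0.00024444)
q/31149 + S(p(-4))/(-936) = -1/4091/31149 + (-6 - 6/(-4) + 3*(-4)²)/(-936) = -1/4091*1/31149 + (-6 - 6*(-¼) + 3*16)*(-1/936) = -1/127430559 + (-6 + 3/2 + 48)*(-1/936) = -1/127430559 + (87/2)*(-1/936) = -1/127430559 - 29/624 = -1231828945/26505556272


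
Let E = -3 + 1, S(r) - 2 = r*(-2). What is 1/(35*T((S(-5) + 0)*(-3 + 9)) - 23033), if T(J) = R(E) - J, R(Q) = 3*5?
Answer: -1/25028 ≈ -3.9955e-5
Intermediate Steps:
S(r) = 2 - 2*r (S(r) = 2 + r*(-2) = 2 - 2*r)
E = -2
R(Q) = 15
T(J) = 15 - J
1/(35*T((S(-5) + 0)*(-3 + 9)) - 23033) = 1/(35*(15 - ((2 - 2*(-5)) + 0)*(-3 + 9)) - 23033) = 1/(35*(15 - ((2 + 10) + 0)*6) - 23033) = 1/(35*(15 - (12 + 0)*6) - 23033) = 1/(35*(15 - 12*6) - 23033) = 1/(35*(15 - 1*72) - 23033) = 1/(35*(15 - 72) - 23033) = 1/(35*(-57) - 23033) = 1/(-1995 - 23033) = 1/(-25028) = -1/25028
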